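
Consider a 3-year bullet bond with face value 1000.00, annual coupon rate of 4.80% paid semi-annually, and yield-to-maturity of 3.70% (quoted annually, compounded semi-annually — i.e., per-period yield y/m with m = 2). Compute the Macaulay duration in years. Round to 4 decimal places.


Answer: Macaulay duration = 2.8327 years

Derivation:
Coupon per period c = face * coupon_rate / m = 24.000000
Periods per year m = 2; per-period yield y/m = 0.018500
Number of cashflows N = 6
Cashflows (t years, CF_t, discount factor 1/(1+y/m)^(m*t), PV):
  t = 0.5000: CF_t = 24.000000, DF = 0.981836, PV = 23.564065
  t = 1.0000: CF_t = 24.000000, DF = 0.964002, PV = 23.136048
  t = 1.5000: CF_t = 24.000000, DF = 0.946492, PV = 22.715806
  t = 2.0000: CF_t = 24.000000, DF = 0.929300, PV = 22.303196
  t = 2.5000: CF_t = 24.000000, DF = 0.912420, PV = 21.898082
  t = 3.0000: CF_t = 1024.000000, DF = 0.895847, PV = 917.347236
Price P = sum_t PV_t = 1030.964432
Macaulay numerator sum_t t * PV_t:
  t * PV_t at t = 0.5000: 11.782032
  t * PV_t at t = 1.0000: 23.136048
  t * PV_t at t = 1.5000: 34.073708
  t * PV_t at t = 2.0000: 44.606393
  t * PV_t at t = 2.5000: 54.745205
  t * PV_t at t = 3.0000: 2752.041707
Macaulay duration D = (sum_t t * PV_t) / P = 2920.385093 / 1030.964432 = 2.832673


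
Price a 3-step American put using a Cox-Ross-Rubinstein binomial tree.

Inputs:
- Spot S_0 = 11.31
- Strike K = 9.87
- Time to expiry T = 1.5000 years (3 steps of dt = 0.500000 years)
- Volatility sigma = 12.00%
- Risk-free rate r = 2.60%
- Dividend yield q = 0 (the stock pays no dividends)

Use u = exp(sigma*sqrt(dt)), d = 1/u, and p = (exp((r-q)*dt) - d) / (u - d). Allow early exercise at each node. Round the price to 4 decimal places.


Answer: Price = V(0,0) = 0.0929

Derivation:
dt = T/N = 0.500000
u = exp(sigma*sqrt(dt)) = 1.088557; d = 1/u = 0.918647
p = (exp((r-q)*dt) - d) / (u - d) = 0.555810
Discount per step: exp(-r*dt) = 0.987084
Stock lattice S(k, i) with i counting down-moves:
  k=0: S(0,0) = 11.3100
  k=1: S(1,0) = 12.3116; S(1,1) = 10.3899
  k=2: S(2,0) = 13.4019; S(2,1) = 11.3100; S(2,2) = 9.5447
  k=3: S(3,0) = 14.5887; S(3,1) = 12.3116; S(3,2) = 10.3899; S(3,3) = 8.7682
Terminal payoffs V(N, i) = max(K - S_T, 0):
  V(3,0) = 0.000000; V(3,1) = 0.000000; V(3,2) = 0.000000; V(3,3) = 1.101824
Backward induction: V(k, i) = exp(-r*dt) * [p * V(k+1, i) + (1-p) * V(k+1, i+1)]; then take max(V_cont, immediate exercise) for American.
  V(2,0) = exp(-r*dt) * [p*0.000000 + (1-p)*0.000000] = 0.000000; exercise = 0.000000; V(2,0) = max -> 0.000000
  V(2,1) = exp(-r*dt) * [p*0.000000 + (1-p)*0.000000] = 0.000000; exercise = 0.000000; V(2,1) = max -> 0.000000
  V(2,2) = exp(-r*dt) * [p*0.000000 + (1-p)*1.101824] = 0.483097; exercise = 0.325342; V(2,2) = max -> 0.483097
  V(1,0) = exp(-r*dt) * [p*0.000000 + (1-p)*0.000000] = 0.000000; exercise = 0.000000; V(1,0) = max -> 0.000000
  V(1,1) = exp(-r*dt) * [p*0.000000 + (1-p)*0.483097] = 0.211815; exercise = 0.000000; V(1,1) = max -> 0.211815
  V(0,0) = exp(-r*dt) * [p*0.000000 + (1-p)*0.211815] = 0.092871; exercise = 0.000000; V(0,0) = max -> 0.092871


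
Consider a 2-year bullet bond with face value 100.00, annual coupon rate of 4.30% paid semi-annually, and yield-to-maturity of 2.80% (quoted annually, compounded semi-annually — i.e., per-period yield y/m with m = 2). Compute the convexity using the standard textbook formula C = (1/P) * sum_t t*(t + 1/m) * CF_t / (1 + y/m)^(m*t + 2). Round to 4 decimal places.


Coupon per period c = face * coupon_rate / m = 2.150000
Periods per year m = 2; per-period yield y/m = 0.014000
Number of cashflows N = 4
Cashflows (t years, CF_t, discount factor 1/(1+y/m)^(m*t), PV):
  t = 0.5000: CF_t = 2.150000, DF = 0.986193, PV = 2.120316
  t = 1.0000: CF_t = 2.150000, DF = 0.972577, PV = 2.091041
  t = 1.5000: CF_t = 2.150000, DF = 0.959149, PV = 2.062171
  t = 2.0000: CF_t = 102.150000, DF = 0.945906, PV = 96.624342
Price P = sum_t PV_t = 102.897870
Convexity numerator sum_t t*(t + 1/m) * CF_t / (1+y/m)^(m*t + 2):
  t = 0.5000: term = 1.031085
  t = 1.0000: term = 3.050548
  t = 1.5000: term = 6.016860
  t = 2.0000: term = 469.873168
Convexity = (1/P) * sum = 479.971662 / 102.897870 = 4.664544

Answer: Convexity = 4.6645


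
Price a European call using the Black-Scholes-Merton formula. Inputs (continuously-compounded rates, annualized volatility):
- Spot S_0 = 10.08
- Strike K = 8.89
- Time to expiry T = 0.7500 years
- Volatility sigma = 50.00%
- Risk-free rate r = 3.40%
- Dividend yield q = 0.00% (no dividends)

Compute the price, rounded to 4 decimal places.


Answer: Price = 2.4087

Derivation:
d1 = (ln(S/K) + (r - q + 0.5*sigma^2) * T) / (sigma * sqrt(T)) = 0.56551739
d2 = d1 - sigma * sqrt(T) = 0.13250469
exp(-rT) = 0.97482238; exp(-qT) = 1.00000000
C = S_0 * exp(-qT) * N(d1) - K * exp(-rT) * N(d2)
N(d1) = 0.71413905; N(d2) = 0.55270744
C = 10.0800 * 1.00000000 * 0.71413905 - 8.8900 * 0.97482238 * 0.55270744 = 2.4087


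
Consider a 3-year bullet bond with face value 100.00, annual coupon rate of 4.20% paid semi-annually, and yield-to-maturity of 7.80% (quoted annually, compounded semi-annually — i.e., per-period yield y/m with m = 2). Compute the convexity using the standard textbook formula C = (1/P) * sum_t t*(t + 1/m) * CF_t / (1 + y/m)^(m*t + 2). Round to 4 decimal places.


Coupon per period c = face * coupon_rate / m = 2.100000
Periods per year m = 2; per-period yield y/m = 0.039000
Number of cashflows N = 6
Cashflows (t years, CF_t, discount factor 1/(1+y/m)^(m*t), PV):
  t = 0.5000: CF_t = 2.100000, DF = 0.962464, PV = 2.021174
  t = 1.0000: CF_t = 2.100000, DF = 0.926337, PV = 1.945307
  t = 1.5000: CF_t = 2.100000, DF = 0.891566, PV = 1.872288
  t = 2.0000: CF_t = 2.100000, DF = 0.858100, PV = 1.802010
  t = 2.5000: CF_t = 2.100000, DF = 0.825890, PV = 1.734369
  t = 3.0000: CF_t = 102.100000, DF = 0.794889, PV = 81.158209
Price P = sum_t PV_t = 90.533358
Convexity numerator sum_t t*(t + 1/m) * CF_t / (1+y/m)^(m*t + 2):
  t = 0.5000: term = 0.936144
  t = 1.0000: term = 2.703014
  t = 1.5000: term = 5.203108
  t = 2.0000: term = 8.346339
  t = 2.5000: term = 12.049575
  t = 3.0000: term = 789.388256
Convexity = (1/P) * sum = 818.626435 / 90.533358 = 9.042263

Answer: Convexity = 9.0423


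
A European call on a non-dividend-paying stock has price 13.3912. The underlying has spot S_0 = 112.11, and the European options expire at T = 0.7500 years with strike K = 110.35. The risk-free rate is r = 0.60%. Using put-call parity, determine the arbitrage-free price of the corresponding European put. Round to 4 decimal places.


Put-call parity: C - P = S_0 * exp(-qT) - K * exp(-rT).
S_0 * exp(-qT) = 112.1100 * 1.00000000 = 112.11000000
K * exp(-rT) = 110.3500 * 0.99551011 = 109.85454062
P = C - S*exp(-qT) + K*exp(-rT)
P = 13.3912 - 112.11000000 + 109.85454062 = 11.1357

Answer: Put price = 11.1357


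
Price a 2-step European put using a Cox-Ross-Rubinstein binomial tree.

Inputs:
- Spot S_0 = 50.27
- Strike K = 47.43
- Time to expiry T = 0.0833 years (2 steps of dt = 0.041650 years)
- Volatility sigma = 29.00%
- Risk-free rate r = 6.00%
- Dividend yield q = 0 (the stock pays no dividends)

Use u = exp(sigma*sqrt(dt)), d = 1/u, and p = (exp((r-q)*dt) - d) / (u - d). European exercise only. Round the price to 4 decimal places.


dt = T/N = 0.041650
u = exp(sigma*sqrt(dt)) = 1.060971; d = 1/u = 0.942533
p = (exp((r-q)*dt) - d) / (u - d) = 0.506334
Discount per step: exp(-r*dt) = 0.997504
Stock lattice S(k, i) with i counting down-moves:
  k=0: S(0,0) = 50.2700
  k=1: S(1,0) = 53.3350; S(1,1) = 47.3811
  k=2: S(2,0) = 56.5869; S(2,1) = 50.2700; S(2,2) = 44.6583
Terminal payoffs V(N, i) = max(K - S_T, 0):
  V(2,0) = 0.000000; V(2,1) = 0.000000; V(2,2) = 2.771701
Backward induction: V(k, i) = exp(-r*dt) * [p * V(k+1, i) + (1-p) * V(k+1, i+1)].
  V(1,0) = exp(-r*dt) * [p*0.000000 + (1-p)*0.000000] = 0.000000
  V(1,1) = exp(-r*dt) * [p*0.000000 + (1-p)*2.771701] = 1.364878
  V(0,0) = exp(-r*dt) * [p*0.000000 + (1-p)*1.364878] = 0.672112

Answer: Price = V(0,0) = 0.6721


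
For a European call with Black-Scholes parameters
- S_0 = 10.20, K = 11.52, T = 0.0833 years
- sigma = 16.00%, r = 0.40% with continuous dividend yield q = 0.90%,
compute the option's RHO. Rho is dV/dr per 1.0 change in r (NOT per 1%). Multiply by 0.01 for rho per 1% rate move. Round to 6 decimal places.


d1 = -2.6212729547; d2 = -2.6674517377
phi(d1) = 0.0128491903; exp(-qT) = 0.9992505810; exp(-rT) = 0.9996668555
N(d2) = 0.0038214433
Rho = K*T*exp(-rT)*N(d2) = 11.5200 * 0.0833 * 0.9996668555 * 0.0038214433 = 0.003666

Answer: Rho = 0.003666


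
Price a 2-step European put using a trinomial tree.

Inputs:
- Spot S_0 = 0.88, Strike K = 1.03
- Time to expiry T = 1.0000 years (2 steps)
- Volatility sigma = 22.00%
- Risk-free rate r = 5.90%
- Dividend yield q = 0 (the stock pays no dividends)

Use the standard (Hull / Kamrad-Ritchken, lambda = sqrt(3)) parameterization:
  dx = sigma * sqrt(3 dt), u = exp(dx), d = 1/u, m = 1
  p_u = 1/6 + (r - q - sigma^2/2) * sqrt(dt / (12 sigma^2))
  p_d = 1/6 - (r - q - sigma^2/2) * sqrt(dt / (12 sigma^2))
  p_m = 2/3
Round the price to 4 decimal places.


Answer: Price = V(0,0) = 0.1396

Derivation:
dt = T/N = 0.500000; dx = sigma*sqrt(3*dt) = 0.269444
u = exp(dx) = 1.309236; d = 1/u = 0.763804
p_u = 0.198955, p_m = 0.666667, p_d = 0.134378
Discount per step: exp(-r*dt) = 0.970931
Stock lattice S(k, j) with j the centered position index:
  k=0: S(0,+0) = 0.8800
  k=1: S(1,-1) = 0.6721; S(1,+0) = 0.8800; S(1,+1) = 1.1521
  k=2: S(2,-2) = 0.5134; S(2,-1) = 0.6721; S(2,+0) = 0.8800; S(2,+1) = 1.1521; S(2,+2) = 1.5084
Terminal payoffs V(N, j) = max(K - S_T, 0):
  V(2,-2) = 0.516611; V(2,-1) = 0.357852; V(2,+0) = 0.150000; V(2,+1) = 0.000000; V(2,+2) = 0.000000
Backward induction: V(k, j) = exp(-r*dt) * [p_u * V(k+1, j+1) + p_m * V(k+1, j) + p_d * V(k+1, j-1)]
  V(1,-1) = exp(-r*dt) * [p_u*0.150000 + p_m*0.357852 + p_d*0.516611] = 0.328012
  V(1,+0) = exp(-r*dt) * [p_u*0.000000 + p_m*0.150000 + p_d*0.357852] = 0.143783
  V(1,+1) = exp(-r*dt) * [p_u*0.000000 + p_m*0.000000 + p_d*0.150000] = 0.019571
  V(0,+0) = exp(-r*dt) * [p_u*0.019571 + p_m*0.143783 + p_d*0.328012] = 0.139646


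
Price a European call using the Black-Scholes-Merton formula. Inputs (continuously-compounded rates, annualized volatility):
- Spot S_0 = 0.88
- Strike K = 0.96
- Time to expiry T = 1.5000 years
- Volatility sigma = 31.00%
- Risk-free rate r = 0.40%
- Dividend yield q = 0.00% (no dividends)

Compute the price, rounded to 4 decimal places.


Answer: Price = 0.1040

Derivation:
d1 = (ln(S/K) + (r - q + 0.5*sigma^2) * T) / (sigma * sqrt(T)) = -0.02353717
d2 = d1 - sigma * sqrt(T) = -0.40320808
exp(-rT) = 0.99401796; exp(-qT) = 1.00000000
C = S_0 * exp(-qT) * N(d1) - K * exp(-rT) * N(d2)
N(d1) = 0.49061090; N(d2) = 0.34339758
C = 0.8800 * 1.00000000 * 0.49061090 - 0.9600 * 0.99401796 * 0.34339758 = 0.1040


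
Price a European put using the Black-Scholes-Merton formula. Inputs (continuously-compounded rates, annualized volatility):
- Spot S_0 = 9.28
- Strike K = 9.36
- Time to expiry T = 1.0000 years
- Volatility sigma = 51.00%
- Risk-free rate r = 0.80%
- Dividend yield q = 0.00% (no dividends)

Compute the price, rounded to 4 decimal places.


d1 = (ln(S/K) + (r - q + 0.5*sigma^2) * T) / (sigma * sqrt(T)) = 0.25385540
d2 = d1 - sigma * sqrt(T) = -0.25614460
exp(-rT) = 0.99203191; exp(-qT) = 1.00000000
P = K * exp(-rT) * N(-d2) - S_0 * exp(-qT) * N(-d1)
N(-d1) = 0.39980363; N(-d2) = 0.60108041
P = 9.3600 * 0.99203191 * 0.60108041 - 9.2800 * 1.00000000 * 0.39980363 = 1.8711

Answer: Price = 1.8711


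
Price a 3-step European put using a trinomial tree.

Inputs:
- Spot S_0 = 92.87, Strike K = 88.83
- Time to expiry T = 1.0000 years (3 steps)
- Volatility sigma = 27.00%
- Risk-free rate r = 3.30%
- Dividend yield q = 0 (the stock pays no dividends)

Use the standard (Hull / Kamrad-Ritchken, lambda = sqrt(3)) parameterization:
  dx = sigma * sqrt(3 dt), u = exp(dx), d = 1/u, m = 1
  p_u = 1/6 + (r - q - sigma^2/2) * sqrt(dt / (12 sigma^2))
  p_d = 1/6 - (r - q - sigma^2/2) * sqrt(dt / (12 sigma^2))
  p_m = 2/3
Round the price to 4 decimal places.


Answer: Price = V(0,0) = 6.2843

Derivation:
dt = T/N = 0.333333; dx = sigma*sqrt(3*dt) = 0.270000
u = exp(dx) = 1.309964; d = 1/u = 0.763379
p_u = 0.164537, p_m = 0.666667, p_d = 0.168796
Discount per step: exp(-r*dt) = 0.989060
Stock lattice S(k, j) with j the centered position index:
  k=0: S(0,+0) = 92.8700
  k=1: S(1,-1) = 70.8951; S(1,+0) = 92.8700; S(1,+1) = 121.6564
  k=2: S(2,-2) = 54.1198; S(2,-1) = 70.8951; S(2,+0) = 92.8700; S(2,+1) = 121.6564; S(2,+2) = 159.3656
  k=3: S(3,-3) = 41.3140; S(3,-2) = 54.1198; S(3,-1) = 70.8951; S(3,+0) = 92.8700; S(3,+1) = 121.6564; S(3,+2) = 159.3656; S(3,+3) = 208.7632
Terminal payoffs V(N, j) = max(K - S_T, 0):
  V(3,-3) = 47.516031; V(3,-2) = 34.710170; V(3,-1) = 17.934946; V(3,+0) = 0.000000; V(3,+1) = 0.000000; V(3,+2) = 0.000000; V(3,+3) = 0.000000
Backward induction: V(k, j) = exp(-r*dt) * [p_u * V(k+1, j+1) + p_m * V(k+1, j) + p_d * V(k+1, j-1)]
  V(2,-2) = exp(-r*dt) * [p_u*17.934946 + p_m*34.710170 + p_d*47.516031] = 33.738435
  V(2,-1) = exp(-r*dt) * [p_u*0.000000 + p_m*17.934946 + p_d*34.710170] = 17.620682
  V(2,+0) = exp(-r*dt) * [p_u*0.000000 + p_m*0.000000 + p_d*17.934946] = 2.994234
  V(2,+1) = exp(-r*dt) * [p_u*0.000000 + p_m*0.000000 + p_d*0.000000] = 0.000000
  V(2,+2) = exp(-r*dt) * [p_u*0.000000 + p_m*0.000000 + p_d*0.000000] = 0.000000
  V(1,-1) = exp(-r*dt) * [p_u*2.994234 + p_m*17.620682 + p_d*33.738435] = 17.738506
  V(1,+0) = exp(-r*dt) * [p_u*0.000000 + p_m*2.994234 + p_d*17.620682] = 4.916086
  V(1,+1) = exp(-r*dt) * [p_u*0.000000 + p_m*0.000000 + p_d*2.994234] = 0.499887
  V(0,+0) = exp(-r*dt) * [p_u*0.499887 + p_m*4.916086 + p_d*17.738506] = 6.284326


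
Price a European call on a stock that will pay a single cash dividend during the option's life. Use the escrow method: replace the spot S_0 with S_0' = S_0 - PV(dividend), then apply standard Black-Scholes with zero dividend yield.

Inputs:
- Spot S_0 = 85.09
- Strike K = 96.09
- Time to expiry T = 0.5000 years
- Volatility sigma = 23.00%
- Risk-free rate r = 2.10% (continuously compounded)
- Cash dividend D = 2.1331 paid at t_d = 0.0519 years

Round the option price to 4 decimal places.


PV(D) = D * exp(-r * t_d) = 2.1331 * 0.99891069 = 2.13077640
S_0' = S_0 - PV(D) = 85.0900 - 2.13077640 = 82.95922360
d1 = (ln(S_0'/K) + (r + sigma^2/2)*T) / (sigma*sqrt(T)) = -0.75759450
d2 = d1 - sigma*sqrt(T) = -0.92022905
exp(-rT) = 0.98955493
N(d1) = 0.22434689; N(d2) = 0.17872654
C = S_0' * N(d1) - K * exp(-rT) * N(d2) = 82.95922360 * 0.22434689 - 96.0900 * 0.98955493 * 0.17872654 = 1.6172

Answer: Price = 1.6172


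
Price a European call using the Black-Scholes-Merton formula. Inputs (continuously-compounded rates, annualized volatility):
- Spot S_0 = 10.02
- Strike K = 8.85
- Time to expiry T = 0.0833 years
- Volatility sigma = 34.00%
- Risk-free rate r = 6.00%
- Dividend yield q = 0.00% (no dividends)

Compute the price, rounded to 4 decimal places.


d1 = (ln(S/K) + (r - q + 0.5*sigma^2) * T) / (sigma * sqrt(T)) = 1.36531636
d2 = d1 - sigma * sqrt(T) = 1.26718644
exp(-rT) = 0.99501447; exp(-qT) = 1.00000000
C = S_0 * exp(-qT) * N(d1) - K * exp(-rT) * N(d2)
N(d1) = 0.91392318; N(d2) = 0.89745568
C = 10.0200 * 1.00000000 * 0.91392318 - 8.8500 * 0.99501447 * 0.89745568 = 1.2546

Answer: Price = 1.2546


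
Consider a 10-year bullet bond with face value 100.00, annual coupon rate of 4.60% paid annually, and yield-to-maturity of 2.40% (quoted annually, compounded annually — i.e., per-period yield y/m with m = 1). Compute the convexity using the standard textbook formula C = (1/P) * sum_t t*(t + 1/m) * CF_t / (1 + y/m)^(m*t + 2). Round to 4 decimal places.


Coupon per period c = face * coupon_rate / m = 4.600000
Periods per year m = 1; per-period yield y/m = 0.024000
Number of cashflows N = 10
Cashflows (t years, CF_t, discount factor 1/(1+y/m)^(m*t), PV):
  t = 1.0000: CF_t = 4.600000, DF = 0.976562, PV = 4.492188
  t = 2.0000: CF_t = 4.600000, DF = 0.953674, PV = 4.386902
  t = 3.0000: CF_t = 4.600000, DF = 0.931323, PV = 4.284084
  t = 4.0000: CF_t = 4.600000, DF = 0.909495, PV = 4.183676
  t = 5.0000: CF_t = 4.600000, DF = 0.888178, PV = 4.085621
  t = 6.0000: CF_t = 4.600000, DF = 0.867362, PV = 3.989864
  t = 7.0000: CF_t = 4.600000, DF = 0.847033, PV = 3.896352
  t = 8.0000: CF_t = 4.600000, DF = 0.827181, PV = 3.805031
  t = 9.0000: CF_t = 4.600000, DF = 0.807794, PV = 3.715850
  t = 10.0000: CF_t = 104.600000, DF = 0.788861, PV = 82.514851
Price P = sum_t PV_t = 119.354417
Convexity numerator sum_t t*(t + 1/m) * CF_t / (1+y/m)^(m*t + 2):
  t = 1.0000: term = 8.568168
  t = 2.0000: term = 25.102054
  t = 3.0000: term = 49.027449
  t = 4.0000: term = 79.797280
  t = 5.0000: term = 116.890547
  t = 6.0000: term = 159.811294
  t = 7.0000: term = 208.087623
  t = 8.0000: term = 261.270732
  t = 9.0000: term = 318.933999
  t = 10.0000: term = 8656.152320
Convexity = (1/P) * sum = 9883.641465 / 119.354417 = 82.809181

Answer: Convexity = 82.8092


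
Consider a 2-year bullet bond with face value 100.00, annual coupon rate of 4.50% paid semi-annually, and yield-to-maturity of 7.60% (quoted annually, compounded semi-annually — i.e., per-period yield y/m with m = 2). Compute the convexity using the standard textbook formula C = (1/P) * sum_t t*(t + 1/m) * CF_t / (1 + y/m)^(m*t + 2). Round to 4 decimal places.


Answer: Convexity = 4.4332

Derivation:
Coupon per period c = face * coupon_rate / m = 2.250000
Periods per year m = 2; per-period yield y/m = 0.038000
Number of cashflows N = 4
Cashflows (t years, CF_t, discount factor 1/(1+y/m)^(m*t), PV):
  t = 0.5000: CF_t = 2.250000, DF = 0.963391, PV = 2.167630
  t = 1.0000: CF_t = 2.250000, DF = 0.928122, PV = 2.088276
  t = 1.5000: CF_t = 2.250000, DF = 0.894145, PV = 2.011826
  t = 2.0000: CF_t = 102.250000, DF = 0.861411, PV = 88.079310
Price P = sum_t PV_t = 94.347042
Convexity numerator sum_t t*(t + 1/m) * CF_t / (1+y/m)^(m*t + 2):
  t = 0.5000: term = 1.005913
  t = 1.0000: term = 2.907263
  t = 1.5000: term = 5.601663
  t = 2.0000: term = 408.741938
Convexity = (1/P) * sum = 418.256778 / 94.347042 = 4.433173


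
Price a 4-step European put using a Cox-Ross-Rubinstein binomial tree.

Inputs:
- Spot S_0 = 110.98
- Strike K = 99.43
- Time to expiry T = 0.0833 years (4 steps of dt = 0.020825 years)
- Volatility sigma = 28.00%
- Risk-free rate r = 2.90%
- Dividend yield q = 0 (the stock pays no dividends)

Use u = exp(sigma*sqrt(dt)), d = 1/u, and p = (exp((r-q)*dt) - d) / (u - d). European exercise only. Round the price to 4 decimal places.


Answer: Price = V(0,0) = 0.3192

Derivation:
dt = T/N = 0.020825
u = exp(sigma*sqrt(dt)) = 1.041234; d = 1/u = 0.960399
p = (exp((r-q)*dt) - d) / (u - d) = 0.497373
Discount per step: exp(-r*dt) = 0.999396
Stock lattice S(k, i) with i counting down-moves:
  k=0: S(0,0) = 110.9800
  k=1: S(1,0) = 115.5561; S(1,1) = 106.5851
  k=2: S(2,0) = 120.3210; S(2,1) = 110.9800; S(2,2) = 102.3642
  k=3: S(3,0) = 125.2823; S(3,1) = 115.5561; S(3,2) = 106.5851; S(3,3) = 98.3105
  k=4: S(4,0) = 130.4481; S(4,1) = 120.3210; S(4,2) = 110.9800; S(4,3) = 102.3642; S(4,4) = 94.4173
Terminal payoffs V(N, i) = max(K - S_T, 0):
  V(4,0) = 0.000000; V(4,1) = 0.000000; V(4,2) = 0.000000; V(4,3) = 0.000000; V(4,4) = 5.012705
Backward induction: V(k, i) = exp(-r*dt) * [p * V(k+1, i) + (1-p) * V(k+1, i+1)].
  V(3,0) = exp(-r*dt) * [p*0.000000 + (1-p)*0.000000] = 0.000000
  V(3,1) = exp(-r*dt) * [p*0.000000 + (1-p)*0.000000] = 0.000000
  V(3,2) = exp(-r*dt) * [p*0.000000 + (1-p)*0.000000] = 0.000000
  V(3,3) = exp(-r*dt) * [p*0.000000 + (1-p)*5.012705] = 2.517999
  V(2,0) = exp(-r*dt) * [p*0.000000 + (1-p)*0.000000] = 0.000000
  V(2,1) = exp(-r*dt) * [p*0.000000 + (1-p)*0.000000] = 0.000000
  V(2,2) = exp(-r*dt) * [p*0.000000 + (1-p)*2.517999] = 1.264850
  V(1,0) = exp(-r*dt) * [p*0.000000 + (1-p)*0.000000] = 0.000000
  V(1,1) = exp(-r*dt) * [p*0.000000 + (1-p)*1.264850] = 0.635364
  V(0,0) = exp(-r*dt) * [p*0.000000 + (1-p)*0.635364] = 0.319158


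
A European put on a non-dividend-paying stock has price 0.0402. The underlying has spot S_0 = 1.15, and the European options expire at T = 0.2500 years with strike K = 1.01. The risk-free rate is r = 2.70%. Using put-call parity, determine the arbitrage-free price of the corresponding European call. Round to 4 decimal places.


Put-call parity: C - P = S_0 * exp(-qT) - K * exp(-rT).
S_0 * exp(-qT) = 1.1500 * 1.00000000 = 1.15000000
K * exp(-rT) = 1.0100 * 0.99327273 = 1.00320546
C = P + S*exp(-qT) - K*exp(-rT)
C = 0.0402 + 1.15000000 - 1.00320546 = 0.1870

Answer: Call price = 0.1870


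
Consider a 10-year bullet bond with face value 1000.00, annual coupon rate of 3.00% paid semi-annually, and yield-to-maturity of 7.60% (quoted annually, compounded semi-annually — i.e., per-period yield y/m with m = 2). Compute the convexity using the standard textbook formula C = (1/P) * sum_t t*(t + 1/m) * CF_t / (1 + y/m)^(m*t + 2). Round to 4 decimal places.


Answer: Convexity = 76.8016

Derivation:
Coupon per period c = face * coupon_rate / m = 15.000000
Periods per year m = 2; per-period yield y/m = 0.038000
Number of cashflows N = 20
Cashflows (t years, CF_t, discount factor 1/(1+y/m)^(m*t), PV):
  t = 0.5000: CF_t = 15.000000, DF = 0.963391, PV = 14.450867
  t = 1.0000: CF_t = 15.000000, DF = 0.928122, PV = 13.921837
  t = 1.5000: CF_t = 15.000000, DF = 0.894145, PV = 13.412175
  t = 2.0000: CF_t = 15.000000, DF = 0.861411, PV = 12.921170
  t = 2.5000: CF_t = 15.000000, DF = 0.829876, PV = 12.448141
  t = 3.0000: CF_t = 15.000000, DF = 0.799495, PV = 11.992429
  t = 3.5000: CF_t = 15.000000, DF = 0.770227, PV = 11.553399
  t = 4.0000: CF_t = 15.000000, DF = 0.742030, PV = 11.130443
  t = 4.5000: CF_t = 15.000000, DF = 0.714865, PV = 10.722970
  t = 5.0000: CF_t = 15.000000, DF = 0.688694, PV = 10.330414
  t = 5.5000: CF_t = 15.000000, DF = 0.663482, PV = 9.952229
  t = 6.0000: CF_t = 15.000000, DF = 0.639193, PV = 9.587889
  t = 6.5000: CF_t = 15.000000, DF = 0.615793, PV = 9.236888
  t = 7.0000: CF_t = 15.000000, DF = 0.593249, PV = 8.898736
  t = 7.5000: CF_t = 15.000000, DF = 0.571531, PV = 8.572963
  t = 8.0000: CF_t = 15.000000, DF = 0.550608, PV = 8.259117
  t = 8.5000: CF_t = 15.000000, DF = 0.530451, PV = 7.956760
  t = 9.0000: CF_t = 15.000000, DF = 0.511031, PV = 7.665472
  t = 9.5000: CF_t = 15.000000, DF = 0.492323, PV = 7.384848
  t = 10.0000: CF_t = 1015.000000, DF = 0.474300, PV = 481.414284
Price P = sum_t PV_t = 681.813029
Convexity numerator sum_t t*(t + 1/m) * CF_t / (1+y/m)^(m*t + 2):
  t = 0.5000: term = 6.706087
  t = 1.0000: term = 19.381755
  t = 1.5000: term = 37.344422
  t = 2.0000: term = 59.962143
  t = 2.5000: term = 86.650495
  t = 3.0000: term = 116.869646
  t = 3.5000: term = 150.121575
  t = 4.0000: term = 185.947451
  t = 4.5000: term = 223.925158
  t = 5.0000: term = 263.666959
  t = 5.5000: term = 304.817294
  t = 6.0000: term = 347.050694
  t = 6.5000: term = 390.069823
  t = 7.0000: term = 433.603627
  t = 7.5000: term = 477.405590
  t = 8.0000: term = 521.252089
  t = 8.5000: term = 564.940848
  t = 9.0000: term = 608.289477
  t = 9.5000: term = 651.134101
  t = 10.0000: term = 46915.199133
Convexity = (1/P) * sum = 52364.338367 / 681.813029 = 76.801610


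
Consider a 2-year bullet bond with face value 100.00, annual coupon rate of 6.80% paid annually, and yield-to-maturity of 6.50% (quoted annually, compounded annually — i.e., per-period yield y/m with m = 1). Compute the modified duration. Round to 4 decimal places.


Answer: Modified duration = 1.8183

Derivation:
Coupon per period c = face * coupon_rate / m = 6.800000
Periods per year m = 1; per-period yield y/m = 0.065000
Number of cashflows N = 2
Cashflows (t years, CF_t, discount factor 1/(1+y/m)^(m*t), PV):
  t = 1.0000: CF_t = 6.800000, DF = 0.938967, PV = 6.384977
  t = 2.0000: CF_t = 106.800000, DF = 0.881659, PV = 94.161211
Price P = sum_t PV_t = 100.546188
First compute Macaulay numerator sum_t t * PV_t:
  t * PV_t at t = 1.0000: 6.384977
  t * PV_t at t = 2.0000: 188.322423
Macaulay duration D = 194.707399 / 100.546188 = 1.936497
Modified duration = D / (1 + y/m) = 1.936497 / (1 + 0.065000) = 1.818307


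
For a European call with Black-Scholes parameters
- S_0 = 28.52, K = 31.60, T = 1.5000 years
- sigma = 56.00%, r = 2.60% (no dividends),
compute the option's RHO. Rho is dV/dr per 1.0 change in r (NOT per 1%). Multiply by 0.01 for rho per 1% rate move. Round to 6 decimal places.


d1 = 0.2502685588; d2 = -0.4355885692
phi(d1) = 0.3866421430; exp(-qT) = 1.0000000000; exp(-rT) = 0.9617507091
N(d2) = 0.3315676329
Rho = K*T*exp(-rT)*N(d2) = 31.6000 * 1.5000 * 0.9617507091 * 0.3315676329 = 15.115168

Answer: Rho = 15.115168


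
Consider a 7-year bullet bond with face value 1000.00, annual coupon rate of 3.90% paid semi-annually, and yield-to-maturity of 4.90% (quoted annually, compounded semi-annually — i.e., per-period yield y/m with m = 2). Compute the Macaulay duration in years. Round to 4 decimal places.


Coupon per period c = face * coupon_rate / m = 19.500000
Periods per year m = 2; per-period yield y/m = 0.024500
Number of cashflows N = 14
Cashflows (t years, CF_t, discount factor 1/(1+y/m)^(m*t), PV):
  t = 0.5000: CF_t = 19.500000, DF = 0.976086, PV = 19.033675
  t = 1.0000: CF_t = 19.500000, DF = 0.952744, PV = 18.578502
  t = 1.5000: CF_t = 19.500000, DF = 0.929960, PV = 18.134213
  t = 2.0000: CF_t = 19.500000, DF = 0.907721, PV = 17.700550
  t = 2.5000: CF_t = 19.500000, DF = 0.886013, PV = 17.277257
  t = 3.0000: CF_t = 19.500000, DF = 0.864825, PV = 16.864087
  t = 3.5000: CF_t = 19.500000, DF = 0.844143, PV = 16.460797
  t = 4.0000: CF_t = 19.500000, DF = 0.823957, PV = 16.067152
  t = 4.5000: CF_t = 19.500000, DF = 0.804252, PV = 15.682921
  t = 5.0000: CF_t = 19.500000, DF = 0.785019, PV = 15.307878
  t = 5.5000: CF_t = 19.500000, DF = 0.766246, PV = 14.941804
  t = 6.0000: CF_t = 19.500000, DF = 0.747922, PV = 14.584484
  t = 6.5000: CF_t = 19.500000, DF = 0.730036, PV = 14.235709
  t = 7.0000: CF_t = 1019.500000, DF = 0.712578, PV = 726.473458
Price P = sum_t PV_t = 941.342486
Macaulay numerator sum_t t * PV_t:
  t * PV_t at t = 0.5000: 9.516837
  t * PV_t at t = 1.0000: 18.578502
  t * PV_t at t = 1.5000: 27.201320
  t * PV_t at t = 2.0000: 35.401100
  t * PV_t at t = 2.5000: 43.193143
  t * PV_t at t = 3.0000: 50.592261
  t * PV_t at t = 3.5000: 57.612791
  t * PV_t at t = 4.0000: 64.268609
  t * PV_t at t = 4.5000: 70.573143
  t * PV_t at t = 5.0000: 76.539389
  t * PV_t at t = 5.5000: 82.179919
  t * PV_t at t = 6.0000: 87.506902
  t * PV_t at t = 6.5000: 92.532107
  t * PV_t at t = 7.0000: 5085.314206
Macaulay duration D = (sum_t t * PV_t) / P = 5801.010230 / 941.342486 = 6.162486

Answer: Macaulay duration = 6.1625 years


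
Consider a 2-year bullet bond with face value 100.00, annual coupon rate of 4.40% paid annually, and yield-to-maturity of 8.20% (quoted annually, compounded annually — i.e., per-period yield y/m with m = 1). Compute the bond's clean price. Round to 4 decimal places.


Answer: Price = 93.2421

Derivation:
Coupon per period c = face * coupon_rate / m = 4.400000
Periods per year m = 1; per-period yield y/m = 0.082000
Number of cashflows N = 2
Cashflows (t years, CF_t, discount factor 1/(1+y/m)^(m*t), PV):
  t = 1.0000: CF_t = 4.400000, DF = 0.924214, PV = 4.066543
  t = 2.0000: CF_t = 104.400000, DF = 0.854172, PV = 89.175587
Price P = sum_t PV_t = 93.242131


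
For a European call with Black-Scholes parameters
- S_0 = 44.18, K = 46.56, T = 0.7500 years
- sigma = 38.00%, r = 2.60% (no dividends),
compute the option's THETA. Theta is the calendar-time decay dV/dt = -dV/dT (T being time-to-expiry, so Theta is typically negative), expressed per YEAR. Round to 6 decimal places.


Answer: Theta = -4.328522

Derivation:
d1 = 0.0643605606; d2 = -0.2647290929
phi(d1) = 0.3981168698; exp(-qT) = 1.0000000000; exp(-rT) = 0.9806888952
Theta = -S*exp(-qT)*phi(d1)*sigma/(2*sqrt(T)) - r*K*exp(-rT)*N(d2) + q*S*exp(-qT)*N(d1)
N(d1) = 0.5256584335; N(d2) = 0.3956090820; sqrt(T) = 0.8660254038
Term 1 = -44.1800 * 1.0000000000 * 0.3981168698 * 0.3800 / (2 * 0.8660254038) = -3.8588621232
Term 2 = -0.0260 * 46.5600 * 0.9806888952 * 0.3956090820 = -0.4696602775
Term 3 = 0 (no dividend yield, q = 0)
Theta = -3.8588621232 + (-0.4696602775) + (0.0000000000) = -4.328522


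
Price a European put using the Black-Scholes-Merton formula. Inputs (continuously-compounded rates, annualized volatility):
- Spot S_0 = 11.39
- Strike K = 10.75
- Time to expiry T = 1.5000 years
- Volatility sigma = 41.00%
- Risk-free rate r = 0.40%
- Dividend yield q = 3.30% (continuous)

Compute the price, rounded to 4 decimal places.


Answer: Price = 2.0574

Derivation:
d1 = (ln(S/K) + (r - q + 0.5*sigma^2) * T) / (sigma * sqrt(T)) = 0.27961030
d2 = d1 - sigma * sqrt(T) = -0.22253510
exp(-rT) = 0.99401796; exp(-qT) = 0.95170516
P = K * exp(-rT) * N(-d2) - S_0 * exp(-qT) * N(-d1)
N(-d1) = 0.38988825; N(-d2) = 0.58805132
P = 10.7500 * 0.99401796 * 0.58805132 - 11.3900 * 0.95170516 * 0.38988825 = 2.0574


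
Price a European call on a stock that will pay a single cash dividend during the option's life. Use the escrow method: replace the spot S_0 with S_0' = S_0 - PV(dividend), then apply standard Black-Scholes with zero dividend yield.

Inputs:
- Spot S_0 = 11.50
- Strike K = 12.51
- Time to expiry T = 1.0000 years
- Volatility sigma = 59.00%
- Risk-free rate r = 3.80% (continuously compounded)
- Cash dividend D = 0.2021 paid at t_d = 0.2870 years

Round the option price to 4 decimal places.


Answer: Price = 2.3515

Derivation:
PV(D) = D * exp(-r * t_d) = 0.2021 * 0.98915325 = 0.19990787
S_0' = S_0 - PV(D) = 11.5000 - 0.19990787 = 11.30009213
d1 = (ln(S_0'/K) + (r + sigma^2/2)*T) / (sigma*sqrt(T)) = 0.18700433
d2 = d1 - sigma*sqrt(T) = -0.40299567
exp(-rT) = 0.96271294
N(d1) = 0.57417138; N(d2) = 0.34347570
C = S_0' * N(d1) - K * exp(-rT) * N(d2) = 11.30009213 * 0.57417138 - 12.5100 * 0.96271294 * 0.34347570 = 2.3515


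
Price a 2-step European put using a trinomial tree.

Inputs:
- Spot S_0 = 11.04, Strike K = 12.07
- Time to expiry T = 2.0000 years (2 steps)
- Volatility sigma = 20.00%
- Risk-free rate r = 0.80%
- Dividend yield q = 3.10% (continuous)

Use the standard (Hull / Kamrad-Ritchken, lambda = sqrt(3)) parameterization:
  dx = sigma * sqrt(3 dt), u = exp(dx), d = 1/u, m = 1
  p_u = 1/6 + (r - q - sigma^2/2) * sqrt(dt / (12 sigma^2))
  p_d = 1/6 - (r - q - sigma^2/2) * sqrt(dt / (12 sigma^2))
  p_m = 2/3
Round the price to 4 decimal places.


Answer: Price = V(0,0) = 2.1154

Derivation:
dt = T/N = 1.000000; dx = sigma*sqrt(3*dt) = 0.346410
u = exp(dx) = 1.413982; d = 1/u = 0.707222
p_u = 0.104602, p_m = 0.666667, p_d = 0.228732
Discount per step: exp(-r*dt) = 0.992032
Stock lattice S(k, j) with j the centered position index:
  k=0: S(0,+0) = 11.0400
  k=1: S(1,-1) = 7.8077; S(1,+0) = 11.0400; S(1,+1) = 15.6104
  k=2: S(2,-2) = 5.5218; S(2,-1) = 7.8077; S(2,+0) = 11.0400; S(2,+1) = 15.6104; S(2,+2) = 22.0728
Terminal payoffs V(N, j) = max(K - S_T, 0):
  V(2,-2) = 6.548195; V(2,-1) = 4.262265; V(2,+0) = 1.030000; V(2,+1) = 0.000000; V(2,+2) = 0.000000
Backward induction: V(k, j) = exp(-r*dt) * [p_u * V(k+1, j+1) + p_m * V(k+1, j) + p_d * V(k+1, j-1)]
  V(1,-1) = exp(-r*dt) * [p_u*1.030000 + p_m*4.262265 + p_d*6.548195] = 4.411596
  V(1,+0) = exp(-r*dt) * [p_u*0.000000 + p_m*1.030000 + p_d*4.262265] = 1.648343
  V(1,+1) = exp(-r*dt) * [p_u*0.000000 + p_m*0.000000 + p_d*1.030000] = 0.233717
  V(0,+0) = exp(-r*dt) * [p_u*0.233717 + p_m*1.648343 + p_d*4.411596] = 2.115423


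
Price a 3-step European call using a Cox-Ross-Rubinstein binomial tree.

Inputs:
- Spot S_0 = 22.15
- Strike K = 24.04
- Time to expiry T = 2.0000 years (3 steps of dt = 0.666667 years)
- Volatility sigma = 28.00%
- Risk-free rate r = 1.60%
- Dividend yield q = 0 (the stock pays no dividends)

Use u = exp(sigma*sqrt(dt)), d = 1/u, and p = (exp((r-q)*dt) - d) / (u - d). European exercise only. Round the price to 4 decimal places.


Answer: Price = V(0,0) = 3.2396

Derivation:
dt = T/N = 0.666667
u = exp(sigma*sqrt(dt)) = 1.256863; d = 1/u = 0.795632
p = (exp((r-q)*dt) - d) / (u - d) = 0.466343
Discount per step: exp(-r*dt) = 0.989390
Stock lattice S(k, i) with i counting down-moves:
  k=0: S(0,0) = 22.1500
  k=1: S(1,0) = 27.8395; S(1,1) = 17.6232
  k=2: S(2,0) = 34.9905; S(2,1) = 22.1500; S(2,2) = 14.0216
  k=3: S(3,0) = 43.9782; S(3,1) = 27.8395; S(3,2) = 17.6232; S(3,3) = 11.1560
Terminal payoffs V(N, i) = max(S_T - K, 0):
  V(3,0) = 19.938225; V(3,1) = 3.799518; V(3,2) = 0.000000; V(3,3) = 0.000000
Backward induction: V(k, i) = exp(-r*dt) * [p * V(k+1, i) + (1-p) * V(k+1, i+1)].
  V(2,0) = exp(-r*dt) * [p*19.938225 + (1-p)*3.799518] = 11.205528
  V(2,1) = exp(-r*dt) * [p*3.799518 + (1-p)*0.000000] = 1.753080
  V(2,2) = exp(-r*dt) * [p*0.000000 + (1-p)*0.000000] = 0.000000
  V(1,0) = exp(-r*dt) * [p*11.205528 + (1-p)*1.753080] = 6.095795
  V(1,1) = exp(-r*dt) * [p*1.753080 + (1-p)*0.000000] = 0.808863
  V(0,0) = exp(-r*dt) * [p*6.095795 + (1-p)*0.808863] = 3.239646


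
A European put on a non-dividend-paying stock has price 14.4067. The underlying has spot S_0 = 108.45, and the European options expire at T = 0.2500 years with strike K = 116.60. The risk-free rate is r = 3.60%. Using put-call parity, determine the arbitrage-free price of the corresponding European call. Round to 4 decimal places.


Put-call parity: C - P = S_0 * exp(-qT) - K * exp(-rT).
S_0 * exp(-qT) = 108.4500 * 1.00000000 = 108.45000000
K * exp(-rT) = 116.6000 * 0.99104038 = 115.55530816
C = P + S*exp(-qT) - K*exp(-rT)
C = 14.4067 + 108.45000000 - 115.55530816 = 7.3014

Answer: Call price = 7.3014


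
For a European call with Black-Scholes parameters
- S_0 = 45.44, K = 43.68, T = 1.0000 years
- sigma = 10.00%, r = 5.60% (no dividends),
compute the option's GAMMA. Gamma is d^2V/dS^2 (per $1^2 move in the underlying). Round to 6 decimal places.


d1 = 1.0050244298; d2 = 0.9050244298
phi(d1) = 0.2407549698; exp(-qT) = 1.0000000000; exp(-rT) = 0.9455391359
Gamma = exp(-qT) * phi(d1) / (S * sigma * sqrt(T)) = 1.0000000000 * 0.2407549698 / (45.4400 * 0.1000 * 1.0000000000) = 0.052983

Answer: Gamma = 0.052983


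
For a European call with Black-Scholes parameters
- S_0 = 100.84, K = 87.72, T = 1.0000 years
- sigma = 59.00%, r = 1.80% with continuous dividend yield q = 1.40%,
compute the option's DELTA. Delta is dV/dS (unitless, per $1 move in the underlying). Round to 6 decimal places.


d1 = 0.5380257267; d2 = -0.0519742733
phi(d1) = 0.3451851378; exp(-qT) = 0.9860975443; exp(-rT) = 0.9821610324
N(d1) = 0.7047203562
Delta = exp(-qT) * N(d1) = 0.9860975443 * 0.7047203562 = 0.694923

Answer: Delta = 0.694923


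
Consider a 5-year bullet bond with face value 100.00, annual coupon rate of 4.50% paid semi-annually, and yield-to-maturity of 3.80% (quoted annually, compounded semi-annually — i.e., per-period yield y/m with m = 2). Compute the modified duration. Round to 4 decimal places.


Answer: Modified duration = 4.4569

Derivation:
Coupon per period c = face * coupon_rate / m = 2.250000
Periods per year m = 2; per-period yield y/m = 0.019000
Number of cashflows N = 10
Cashflows (t years, CF_t, discount factor 1/(1+y/m)^(m*t), PV):
  t = 0.5000: CF_t = 2.250000, DF = 0.981354, PV = 2.208047
  t = 1.0000: CF_t = 2.250000, DF = 0.963056, PV = 2.166876
  t = 1.5000: CF_t = 2.250000, DF = 0.945099, PV = 2.126473
  t = 2.0000: CF_t = 2.250000, DF = 0.927477, PV = 2.086824
  t = 2.5000: CF_t = 2.250000, DF = 0.910184, PV = 2.047913
  t = 3.0000: CF_t = 2.250000, DF = 0.893213, PV = 2.009729
  t = 3.5000: CF_t = 2.250000, DF = 0.876558, PV = 1.972256
  t = 4.0000: CF_t = 2.250000, DF = 0.860214, PV = 1.935482
  t = 4.5000: CF_t = 2.250000, DF = 0.844175, PV = 1.899393
  t = 5.0000: CF_t = 102.250000, DF = 0.828434, PV = 84.707424
Price P = sum_t PV_t = 103.160418
First compute Macaulay numerator sum_t t * PV_t:
  t * PV_t at t = 0.5000: 1.104024
  t * PV_t at t = 1.0000: 2.166876
  t * PV_t at t = 1.5000: 3.189710
  t * PV_t at t = 2.0000: 4.173648
  t * PV_t at t = 2.5000: 5.119784
  t * PV_t at t = 3.0000: 6.029186
  t * PV_t at t = 3.5000: 6.902895
  t * PV_t at t = 4.0000: 7.741926
  t * PV_t at t = 4.5000: 8.547269
  t * PV_t at t = 5.0000: 423.537122
Macaulay duration D = 468.512440 / 103.160418 = 4.541591
Modified duration = D / (1 + y/m) = 4.541591 / (1 + 0.019000) = 4.456910


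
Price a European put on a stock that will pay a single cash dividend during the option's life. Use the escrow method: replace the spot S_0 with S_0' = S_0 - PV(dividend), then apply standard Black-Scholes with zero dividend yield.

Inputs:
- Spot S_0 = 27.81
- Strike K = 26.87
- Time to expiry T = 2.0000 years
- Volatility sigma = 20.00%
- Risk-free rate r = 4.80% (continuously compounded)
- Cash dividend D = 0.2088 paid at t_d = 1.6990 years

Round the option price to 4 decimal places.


Answer: Price = 1.5941

Derivation:
PV(D) = D * exp(-r * t_d) = 0.2088 * 0.92168478 = 0.19244778
S_0' = S_0 - PV(D) = 27.8100 - 0.19244778 = 27.61755222
d1 = (ln(S_0'/K) + (r + sigma^2/2)*T) / (sigma*sqrt(T)) = 0.57785154
d2 = d1 - sigma*sqrt(T) = 0.29500883
exp(-rT) = 0.90846402
N(-d1) = 0.28168218; N(-d2) = 0.38399357
P = K * exp(-rT) * N(-d2) - S_0' * N(-d1) = 26.8700 * 0.90846402 * 0.38399357 - 27.61755222 * 0.28168218 = 1.5941


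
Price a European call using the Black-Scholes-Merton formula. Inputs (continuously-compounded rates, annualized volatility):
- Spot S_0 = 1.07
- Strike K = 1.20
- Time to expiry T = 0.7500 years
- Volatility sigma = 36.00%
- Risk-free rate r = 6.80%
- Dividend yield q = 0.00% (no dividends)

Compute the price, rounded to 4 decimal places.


Answer: Price = 0.1046

Derivation:
d1 = (ln(S/K) + (r - q + 0.5*sigma^2) * T) / (sigma * sqrt(T)) = -0.04831430
d2 = d1 - sigma * sqrt(T) = -0.36008345
exp(-rT) = 0.95027867; exp(-qT) = 1.00000000
C = S_0 * exp(-qT) * N(d1) - K * exp(-rT) * N(d2)
N(d1) = 0.48073288; N(d2) = 0.35939237
C = 1.0700 * 1.00000000 * 0.48073288 - 1.2000 * 0.95027867 * 0.35939237 = 0.1046


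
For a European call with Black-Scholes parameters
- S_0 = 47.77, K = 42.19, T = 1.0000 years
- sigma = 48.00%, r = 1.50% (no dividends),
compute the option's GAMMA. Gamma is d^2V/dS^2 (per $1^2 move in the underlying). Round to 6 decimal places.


d1 = 0.5300304193; d2 = 0.0500304193
phi(d1) = 0.3466621322; exp(-qT) = 1.0000000000; exp(-rT) = 0.9851119396
Gamma = exp(-qT) * phi(d1) / (S * sigma * sqrt(T)) = 1.0000000000 * 0.3466621322 / (47.7700 * 0.4800 * 1.0000000000) = 0.015119

Answer: Gamma = 0.015119


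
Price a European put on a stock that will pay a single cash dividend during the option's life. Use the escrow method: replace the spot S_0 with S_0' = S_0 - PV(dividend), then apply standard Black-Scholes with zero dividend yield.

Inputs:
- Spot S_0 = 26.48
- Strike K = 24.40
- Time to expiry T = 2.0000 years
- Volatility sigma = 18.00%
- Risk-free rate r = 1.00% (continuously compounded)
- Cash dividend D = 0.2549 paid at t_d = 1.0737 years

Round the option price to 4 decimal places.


Answer: Price = 1.5477

Derivation:
PV(D) = D * exp(-r * t_d) = 0.2549 * 0.98932044 = 0.25217778
S_0' = S_0 - PV(D) = 26.4800 - 0.25217778 = 26.22782222
d1 = (ln(S_0'/K) + (r + sigma^2/2)*T) / (sigma*sqrt(T)) = 0.48962286
d2 = d1 - sigma*sqrt(T) = 0.23506442
exp(-rT) = 0.98019867
N(-d1) = 0.31220040; N(-d2) = 0.40707937
P = K * exp(-rT) * N(-d2) - S_0' * N(-d1) = 24.4000 * 0.98019867 * 0.40707937 - 26.22782222 * 0.31220040 = 1.5477


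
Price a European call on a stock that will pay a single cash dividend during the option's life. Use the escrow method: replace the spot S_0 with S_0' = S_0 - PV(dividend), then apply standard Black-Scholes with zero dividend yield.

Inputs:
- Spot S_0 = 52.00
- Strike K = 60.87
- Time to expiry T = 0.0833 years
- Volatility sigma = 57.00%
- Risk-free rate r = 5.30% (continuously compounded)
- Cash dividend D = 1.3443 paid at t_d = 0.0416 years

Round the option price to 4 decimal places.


Answer: Price = 0.6373

Derivation:
PV(D) = D * exp(-r * t_d) = 1.3443 * 0.99779763 = 1.34133935
S_0' = S_0 - PV(D) = 52.0000 - 1.34133935 = 50.65866065
d1 = (ln(S_0'/K) + (r + sigma^2/2)*T) / (sigma*sqrt(T)) = -1.00712007
d2 = d1 - sigma*sqrt(T) = -1.17163199
exp(-rT) = 0.99559483
N(d1) = 0.15693854; N(d2) = 0.12067242
C = S_0' * N(d1) - K * exp(-rT) * N(d2) = 50.65866065 * 0.15693854 - 60.8700 * 0.99559483 * 0.12067242 = 0.6373
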